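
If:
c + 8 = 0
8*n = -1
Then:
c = -8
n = -1/8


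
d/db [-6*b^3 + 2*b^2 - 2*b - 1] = -18*b^2 + 4*b - 2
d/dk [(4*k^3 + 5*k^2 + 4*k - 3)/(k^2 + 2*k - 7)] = 2*(2*k^4 + 8*k^3 - 39*k^2 - 32*k - 11)/(k^4 + 4*k^3 - 10*k^2 - 28*k + 49)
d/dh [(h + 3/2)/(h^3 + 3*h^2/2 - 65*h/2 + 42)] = (-8*h^3 - 24*h^2 - 18*h + 363)/(4*h^6 + 12*h^5 - 251*h^4 - 54*h^3 + 4729*h^2 - 10920*h + 7056)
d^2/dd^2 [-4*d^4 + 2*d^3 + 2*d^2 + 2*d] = -48*d^2 + 12*d + 4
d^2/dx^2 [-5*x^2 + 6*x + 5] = -10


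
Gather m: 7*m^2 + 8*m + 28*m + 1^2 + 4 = 7*m^2 + 36*m + 5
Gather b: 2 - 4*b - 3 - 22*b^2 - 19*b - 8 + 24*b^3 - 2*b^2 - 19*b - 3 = 24*b^3 - 24*b^2 - 42*b - 12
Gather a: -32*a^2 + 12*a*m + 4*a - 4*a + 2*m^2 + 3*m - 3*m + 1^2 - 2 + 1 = -32*a^2 + 12*a*m + 2*m^2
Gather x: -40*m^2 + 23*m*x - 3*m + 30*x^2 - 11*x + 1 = -40*m^2 - 3*m + 30*x^2 + x*(23*m - 11) + 1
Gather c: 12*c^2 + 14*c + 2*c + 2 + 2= 12*c^2 + 16*c + 4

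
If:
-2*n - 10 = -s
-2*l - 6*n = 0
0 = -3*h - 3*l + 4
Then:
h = 3*s/2 - 41/3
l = 15 - 3*s/2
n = s/2 - 5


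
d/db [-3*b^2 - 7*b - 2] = -6*b - 7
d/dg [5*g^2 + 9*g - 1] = 10*g + 9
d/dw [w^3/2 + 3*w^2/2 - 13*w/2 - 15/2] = 3*w^2/2 + 3*w - 13/2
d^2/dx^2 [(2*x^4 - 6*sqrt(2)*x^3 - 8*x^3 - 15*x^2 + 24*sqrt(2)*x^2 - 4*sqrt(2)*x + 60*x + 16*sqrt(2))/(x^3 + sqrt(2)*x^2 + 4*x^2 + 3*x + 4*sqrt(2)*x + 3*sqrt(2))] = 2*(59*x^6 + 64*sqrt(2)*x^6 + 234*sqrt(2)*x^5 + 516*x^5 + 753*x^4 + 552*sqrt(2)*x^4 - 536*x^3 + 650*sqrt(2)*x^3 - 612*sqrt(2)*x^2 - 846*x^2 - 1452*sqrt(2)*x + 312*x - 1254 + 548*sqrt(2))/(x^9 + 3*sqrt(2)*x^8 + 12*x^8 + 36*sqrt(2)*x^7 + 63*x^7 + 208*x^6 + 173*sqrt(2)*x^6 + 513*x^5 + 432*sqrt(2)*x^5 + 627*sqrt(2)*x^4 + 924*x^4 + 596*sqrt(2)*x^3 + 1053*x^3 + 423*sqrt(2)*x^2 + 648*x^2 + 162*x + 216*sqrt(2)*x + 54*sqrt(2))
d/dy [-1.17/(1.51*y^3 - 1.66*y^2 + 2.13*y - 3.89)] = (5.3001*y^2 - 3.8844*y + 2.4921)/(1.51*y^3 - 1.66*y^2 + 2.13*y - 3.89)^2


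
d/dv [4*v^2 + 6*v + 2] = 8*v + 6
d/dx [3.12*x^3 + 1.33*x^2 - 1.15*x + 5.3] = 9.36*x^2 + 2.66*x - 1.15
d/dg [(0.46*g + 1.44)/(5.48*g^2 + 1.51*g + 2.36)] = (2.5208*g^2 + 0.6946*g - (0.46*g + 1.44)*(10.96*g + 1.51) + 1.0856)/(5.48*g^2 + 1.51*g + 2.36)^2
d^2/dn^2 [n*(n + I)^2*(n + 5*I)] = 12*n^2 + 42*I*n - 22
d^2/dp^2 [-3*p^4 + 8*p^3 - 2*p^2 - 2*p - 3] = -36*p^2 + 48*p - 4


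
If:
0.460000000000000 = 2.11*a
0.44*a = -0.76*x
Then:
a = 0.22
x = -0.13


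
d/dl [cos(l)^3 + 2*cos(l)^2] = -(3*cos(l) + 4)*sin(l)*cos(l)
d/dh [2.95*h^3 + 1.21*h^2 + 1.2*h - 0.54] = 8.85*h^2 + 2.42*h + 1.2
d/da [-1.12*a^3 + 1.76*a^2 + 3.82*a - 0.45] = -3.36*a^2 + 3.52*a + 3.82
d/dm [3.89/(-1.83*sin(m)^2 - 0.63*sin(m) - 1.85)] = (14.2374*sin(m) + 2.4507)*cos(m)/(1.83*sin(m)^2 + 0.63*sin(m) + 1.85)^2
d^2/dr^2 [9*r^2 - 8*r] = 18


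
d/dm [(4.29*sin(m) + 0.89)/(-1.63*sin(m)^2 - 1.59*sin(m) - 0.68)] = (6.9927*sin(m)^2 + 2.9014*sin(m) - 1.5021)*cos(m)/(2.6569*sin(m)^4 + 5.1834*sin(m)^3 + 4.7449*sin(m)^2 + 2.1624*sin(m) + 0.4624)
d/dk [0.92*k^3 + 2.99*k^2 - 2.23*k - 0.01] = 2.76*k^2 + 5.98*k - 2.23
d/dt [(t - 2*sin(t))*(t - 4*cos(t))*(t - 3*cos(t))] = (t - 2*sin(t))*(t - 4*cos(t))*(3*sin(t) + 1) + (t - 2*sin(t))*(t - 3*cos(t))*(4*sin(t) + 1) - (t - 4*cos(t))*(t - 3*cos(t))*(2*cos(t) - 1)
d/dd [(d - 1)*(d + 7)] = 2*d + 6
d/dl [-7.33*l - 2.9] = -7.33000000000000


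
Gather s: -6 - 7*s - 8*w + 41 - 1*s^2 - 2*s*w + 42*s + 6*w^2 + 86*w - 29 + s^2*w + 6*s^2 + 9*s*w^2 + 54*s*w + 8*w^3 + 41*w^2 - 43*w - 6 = s^2*(w + 5) + s*(9*w^2 + 52*w + 35) + 8*w^3 + 47*w^2 + 35*w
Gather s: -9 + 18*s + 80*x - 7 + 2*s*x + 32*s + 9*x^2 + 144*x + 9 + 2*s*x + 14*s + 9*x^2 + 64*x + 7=s*(4*x + 64) + 18*x^2 + 288*x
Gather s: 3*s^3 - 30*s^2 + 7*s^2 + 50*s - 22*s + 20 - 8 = 3*s^3 - 23*s^2 + 28*s + 12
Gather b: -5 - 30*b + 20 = 15 - 30*b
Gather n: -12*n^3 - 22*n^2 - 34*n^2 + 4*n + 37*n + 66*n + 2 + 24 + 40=-12*n^3 - 56*n^2 + 107*n + 66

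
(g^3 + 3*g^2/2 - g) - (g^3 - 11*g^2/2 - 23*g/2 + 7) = 7*g^2 + 21*g/2 - 7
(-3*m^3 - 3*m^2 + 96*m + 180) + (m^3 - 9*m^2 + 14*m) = -2*m^3 - 12*m^2 + 110*m + 180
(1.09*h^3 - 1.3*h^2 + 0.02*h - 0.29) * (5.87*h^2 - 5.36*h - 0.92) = 6.3983*h^5 - 13.4734*h^4 + 6.0826*h^3 - 0.6135*h^2 + 1.536*h + 0.2668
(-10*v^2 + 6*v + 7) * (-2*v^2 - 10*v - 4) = 20*v^4 + 88*v^3 - 34*v^2 - 94*v - 28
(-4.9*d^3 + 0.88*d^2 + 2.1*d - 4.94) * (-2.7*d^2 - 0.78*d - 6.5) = 13.23*d^5 + 1.446*d^4 + 25.4936*d^3 + 5.98*d^2 - 9.7968*d + 32.11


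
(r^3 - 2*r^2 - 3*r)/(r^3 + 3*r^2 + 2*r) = (r - 3)/(r + 2)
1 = 1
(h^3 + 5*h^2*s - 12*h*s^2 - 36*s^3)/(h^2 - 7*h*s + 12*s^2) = (-h^2 - 8*h*s - 12*s^2)/(-h + 4*s)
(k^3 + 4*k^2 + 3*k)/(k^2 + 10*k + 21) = k*(k + 1)/(k + 7)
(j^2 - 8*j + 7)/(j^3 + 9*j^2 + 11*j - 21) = (j - 7)/(j^2 + 10*j + 21)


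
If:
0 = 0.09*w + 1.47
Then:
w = -16.33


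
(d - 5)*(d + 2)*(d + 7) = d^3 + 4*d^2 - 31*d - 70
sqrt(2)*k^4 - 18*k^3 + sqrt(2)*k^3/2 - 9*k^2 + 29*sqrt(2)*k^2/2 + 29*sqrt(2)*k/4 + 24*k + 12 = (k + 1/2)*(k - 8*sqrt(2))*(k - 3*sqrt(2)/2)*(sqrt(2)*k + 1)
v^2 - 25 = (v - 5)*(v + 5)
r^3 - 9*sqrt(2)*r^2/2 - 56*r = r*(r - 8*sqrt(2))*(r + 7*sqrt(2)/2)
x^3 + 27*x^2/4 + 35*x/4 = x*(x + 7/4)*(x + 5)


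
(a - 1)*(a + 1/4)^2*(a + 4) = a^4 + 7*a^3/2 - 39*a^2/16 - 29*a/16 - 1/4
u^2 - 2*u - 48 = (u - 8)*(u + 6)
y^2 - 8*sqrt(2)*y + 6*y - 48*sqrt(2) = (y + 6)*(y - 8*sqrt(2))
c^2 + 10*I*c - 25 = (c + 5*I)^2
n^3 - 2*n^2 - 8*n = n*(n - 4)*(n + 2)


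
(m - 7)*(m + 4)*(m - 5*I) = m^3 - 3*m^2 - 5*I*m^2 - 28*m + 15*I*m + 140*I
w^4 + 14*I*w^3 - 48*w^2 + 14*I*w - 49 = (w - I)*(w + I)*(w + 7*I)^2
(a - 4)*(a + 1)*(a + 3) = a^3 - 13*a - 12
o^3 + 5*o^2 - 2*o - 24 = (o - 2)*(o + 3)*(o + 4)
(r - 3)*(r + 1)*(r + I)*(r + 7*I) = r^4 - 2*r^3 + 8*I*r^3 - 10*r^2 - 16*I*r^2 + 14*r - 24*I*r + 21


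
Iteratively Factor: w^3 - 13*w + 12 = (w + 4)*(w^2 - 4*w + 3) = (w - 1)*(w + 4)*(w - 3)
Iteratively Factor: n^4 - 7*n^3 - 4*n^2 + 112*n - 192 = (n - 4)*(n^3 - 3*n^2 - 16*n + 48) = (n - 4)^2*(n^2 + n - 12) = (n - 4)^2*(n + 4)*(n - 3)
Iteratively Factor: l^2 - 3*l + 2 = (l - 2)*(l - 1)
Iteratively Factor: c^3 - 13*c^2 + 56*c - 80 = (c - 4)*(c^2 - 9*c + 20) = (c - 5)*(c - 4)*(c - 4)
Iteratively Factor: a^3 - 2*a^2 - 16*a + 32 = (a - 4)*(a^2 + 2*a - 8) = (a - 4)*(a - 2)*(a + 4)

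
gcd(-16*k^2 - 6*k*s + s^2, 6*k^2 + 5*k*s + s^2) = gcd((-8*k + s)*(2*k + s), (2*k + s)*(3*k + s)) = 2*k + s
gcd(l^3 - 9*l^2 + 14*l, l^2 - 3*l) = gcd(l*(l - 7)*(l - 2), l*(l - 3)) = l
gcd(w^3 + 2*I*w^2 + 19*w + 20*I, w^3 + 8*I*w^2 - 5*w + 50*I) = w + 5*I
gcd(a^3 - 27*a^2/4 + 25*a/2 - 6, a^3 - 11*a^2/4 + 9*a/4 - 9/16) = a - 3/4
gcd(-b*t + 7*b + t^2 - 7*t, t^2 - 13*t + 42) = t - 7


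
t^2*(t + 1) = t^3 + t^2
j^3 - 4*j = j*(j - 2)*(j + 2)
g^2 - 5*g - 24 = (g - 8)*(g + 3)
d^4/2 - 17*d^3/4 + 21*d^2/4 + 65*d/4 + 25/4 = (d/2 + 1/4)*(d - 5)^2*(d + 1)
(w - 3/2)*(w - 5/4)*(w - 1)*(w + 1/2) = w^4 - 13*w^3/4 + 11*w^2/4 + 7*w/16 - 15/16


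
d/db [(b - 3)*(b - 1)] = 2*b - 4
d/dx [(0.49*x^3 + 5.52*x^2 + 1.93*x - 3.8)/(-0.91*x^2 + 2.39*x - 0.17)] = (-0.4459*x^4 + 2.3422*x^3 + 14.6992*x^2 - 8.7928*x + 8.7539)/(0.8281*x^4 - 4.3498*x^3 + 6.0215*x^2 - 0.8126*x + 0.0289)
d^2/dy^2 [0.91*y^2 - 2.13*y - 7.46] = 1.82000000000000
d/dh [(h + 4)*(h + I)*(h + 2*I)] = 3*h^2 + h*(8 + 6*I) - 2 + 12*I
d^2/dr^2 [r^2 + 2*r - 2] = 2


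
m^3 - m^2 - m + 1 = (m - 1)^2*(m + 1)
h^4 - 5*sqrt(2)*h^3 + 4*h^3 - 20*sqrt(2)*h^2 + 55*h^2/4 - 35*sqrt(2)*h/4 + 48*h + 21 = (h + 1/2)*(h + 7/2)*(h - 3*sqrt(2))*(h - 2*sqrt(2))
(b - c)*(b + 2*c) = b^2 + b*c - 2*c^2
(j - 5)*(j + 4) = j^2 - j - 20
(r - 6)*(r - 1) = r^2 - 7*r + 6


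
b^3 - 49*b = b*(b - 7)*(b + 7)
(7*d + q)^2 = 49*d^2 + 14*d*q + q^2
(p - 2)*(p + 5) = p^2 + 3*p - 10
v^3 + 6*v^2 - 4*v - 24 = (v - 2)*(v + 2)*(v + 6)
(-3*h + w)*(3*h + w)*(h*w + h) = -9*h^3*w - 9*h^3 + h*w^3 + h*w^2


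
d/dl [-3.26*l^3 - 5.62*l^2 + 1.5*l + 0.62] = -9.78*l^2 - 11.24*l + 1.5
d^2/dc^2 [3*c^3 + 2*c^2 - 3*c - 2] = 18*c + 4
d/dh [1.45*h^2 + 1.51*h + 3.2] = 2.9*h + 1.51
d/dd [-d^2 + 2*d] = 2 - 2*d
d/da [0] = 0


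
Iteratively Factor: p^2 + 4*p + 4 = (p + 2)*(p + 2)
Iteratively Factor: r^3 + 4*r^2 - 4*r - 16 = (r + 4)*(r^2 - 4) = (r - 2)*(r + 4)*(r + 2)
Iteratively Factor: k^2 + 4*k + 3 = (k + 3)*(k + 1)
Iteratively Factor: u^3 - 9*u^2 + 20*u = (u)*(u^2 - 9*u + 20) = u*(u - 4)*(u - 5)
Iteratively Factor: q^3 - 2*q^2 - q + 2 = (q - 2)*(q^2 - 1) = (q - 2)*(q - 1)*(q + 1)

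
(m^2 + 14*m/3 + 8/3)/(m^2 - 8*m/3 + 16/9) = 3*(3*m^2 + 14*m + 8)/(9*m^2 - 24*m + 16)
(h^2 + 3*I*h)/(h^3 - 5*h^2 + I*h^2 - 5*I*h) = (h + 3*I)/(h^2 + h*(-5 + I) - 5*I)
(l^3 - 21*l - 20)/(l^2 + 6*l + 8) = (l^2 - 4*l - 5)/(l + 2)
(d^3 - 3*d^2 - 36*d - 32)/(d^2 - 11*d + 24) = (d^2 + 5*d + 4)/(d - 3)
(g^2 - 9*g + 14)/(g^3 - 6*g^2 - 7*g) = (g - 2)/(g*(g + 1))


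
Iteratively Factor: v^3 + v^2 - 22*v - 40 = (v + 2)*(v^2 - v - 20) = (v + 2)*(v + 4)*(v - 5)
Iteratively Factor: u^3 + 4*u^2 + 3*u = (u + 1)*(u^2 + 3*u) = u*(u + 1)*(u + 3)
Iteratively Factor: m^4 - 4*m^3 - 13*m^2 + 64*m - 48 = (m - 3)*(m^3 - m^2 - 16*m + 16) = (m - 4)*(m - 3)*(m^2 + 3*m - 4) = (m - 4)*(m - 3)*(m - 1)*(m + 4)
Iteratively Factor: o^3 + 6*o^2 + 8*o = (o + 2)*(o^2 + 4*o) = (o + 2)*(o + 4)*(o)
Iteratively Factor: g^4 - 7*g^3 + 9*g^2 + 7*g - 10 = (g - 2)*(g^3 - 5*g^2 - g + 5) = (g - 5)*(g - 2)*(g^2 - 1) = (g - 5)*(g - 2)*(g + 1)*(g - 1)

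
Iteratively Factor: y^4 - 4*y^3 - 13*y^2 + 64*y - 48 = (y - 3)*(y^3 - y^2 - 16*y + 16) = (y - 4)*(y - 3)*(y^2 + 3*y - 4) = (y - 4)*(y - 3)*(y - 1)*(y + 4)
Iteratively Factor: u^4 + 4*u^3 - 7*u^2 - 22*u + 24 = (u + 3)*(u^3 + u^2 - 10*u + 8) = (u - 2)*(u + 3)*(u^2 + 3*u - 4) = (u - 2)*(u - 1)*(u + 3)*(u + 4)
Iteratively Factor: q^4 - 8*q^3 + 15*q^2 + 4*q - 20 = (q - 2)*(q^3 - 6*q^2 + 3*q + 10) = (q - 5)*(q - 2)*(q^2 - q - 2) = (q - 5)*(q - 2)^2*(q + 1)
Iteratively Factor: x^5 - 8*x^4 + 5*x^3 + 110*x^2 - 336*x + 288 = (x - 4)*(x^4 - 4*x^3 - 11*x^2 + 66*x - 72) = (x - 4)*(x - 2)*(x^3 - 2*x^2 - 15*x + 36) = (x - 4)*(x - 3)*(x - 2)*(x^2 + x - 12) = (x - 4)*(x - 3)^2*(x - 2)*(x + 4)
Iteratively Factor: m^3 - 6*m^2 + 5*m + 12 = (m - 3)*(m^2 - 3*m - 4) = (m - 3)*(m + 1)*(m - 4)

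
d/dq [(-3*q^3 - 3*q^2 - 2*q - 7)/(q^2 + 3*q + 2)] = (-3*q^4 - 18*q^3 - 25*q^2 + 2*q + 17)/(q^4 + 6*q^3 + 13*q^2 + 12*q + 4)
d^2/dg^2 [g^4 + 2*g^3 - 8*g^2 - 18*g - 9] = 12*g^2 + 12*g - 16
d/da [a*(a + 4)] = 2*a + 4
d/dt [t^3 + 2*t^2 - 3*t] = 3*t^2 + 4*t - 3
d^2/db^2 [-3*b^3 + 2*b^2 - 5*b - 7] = 4 - 18*b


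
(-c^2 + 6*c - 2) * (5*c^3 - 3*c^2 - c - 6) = -5*c^5 + 33*c^4 - 27*c^3 + 6*c^2 - 34*c + 12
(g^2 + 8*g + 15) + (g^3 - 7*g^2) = g^3 - 6*g^2 + 8*g + 15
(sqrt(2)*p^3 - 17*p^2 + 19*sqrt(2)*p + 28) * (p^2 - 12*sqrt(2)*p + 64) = sqrt(2)*p^5 - 41*p^4 + 287*sqrt(2)*p^3 - 1516*p^2 + 880*sqrt(2)*p + 1792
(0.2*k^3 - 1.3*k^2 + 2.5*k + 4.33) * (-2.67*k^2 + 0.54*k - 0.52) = -0.534*k^5 + 3.579*k^4 - 7.481*k^3 - 9.5351*k^2 + 1.0382*k - 2.2516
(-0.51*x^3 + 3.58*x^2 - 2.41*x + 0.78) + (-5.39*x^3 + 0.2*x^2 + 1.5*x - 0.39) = -5.9*x^3 + 3.78*x^2 - 0.91*x + 0.39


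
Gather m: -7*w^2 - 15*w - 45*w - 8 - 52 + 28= -7*w^2 - 60*w - 32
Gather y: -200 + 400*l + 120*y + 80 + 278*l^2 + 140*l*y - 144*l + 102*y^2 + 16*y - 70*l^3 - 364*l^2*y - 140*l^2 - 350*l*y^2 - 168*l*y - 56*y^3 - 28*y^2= -70*l^3 + 138*l^2 + 256*l - 56*y^3 + y^2*(74 - 350*l) + y*(-364*l^2 - 28*l + 136) - 120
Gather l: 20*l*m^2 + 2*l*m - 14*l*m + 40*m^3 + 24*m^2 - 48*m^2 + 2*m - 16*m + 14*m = l*(20*m^2 - 12*m) + 40*m^3 - 24*m^2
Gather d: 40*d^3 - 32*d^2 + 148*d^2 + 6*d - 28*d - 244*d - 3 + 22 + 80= 40*d^3 + 116*d^2 - 266*d + 99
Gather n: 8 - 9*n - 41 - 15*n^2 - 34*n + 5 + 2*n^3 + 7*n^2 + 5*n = 2*n^3 - 8*n^2 - 38*n - 28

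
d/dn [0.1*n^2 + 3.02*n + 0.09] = 0.2*n + 3.02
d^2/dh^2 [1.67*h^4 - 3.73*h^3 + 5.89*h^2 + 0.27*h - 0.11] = 20.04*h^2 - 22.38*h + 11.78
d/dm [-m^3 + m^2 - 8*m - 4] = -3*m^2 + 2*m - 8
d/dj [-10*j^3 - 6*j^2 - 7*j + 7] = -30*j^2 - 12*j - 7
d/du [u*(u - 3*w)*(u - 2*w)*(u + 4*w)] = 4*u^3 - 3*u^2*w - 28*u*w^2 + 24*w^3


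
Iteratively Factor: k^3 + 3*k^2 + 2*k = (k + 2)*(k^2 + k) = k*(k + 2)*(k + 1)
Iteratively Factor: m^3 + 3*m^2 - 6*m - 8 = (m + 1)*(m^2 + 2*m - 8) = (m - 2)*(m + 1)*(m + 4)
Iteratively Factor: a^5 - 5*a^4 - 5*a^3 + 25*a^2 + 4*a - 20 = (a - 1)*(a^4 - 4*a^3 - 9*a^2 + 16*a + 20) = (a - 2)*(a - 1)*(a^3 - 2*a^2 - 13*a - 10) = (a - 2)*(a - 1)*(a + 2)*(a^2 - 4*a - 5) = (a - 5)*(a - 2)*(a - 1)*(a + 2)*(a + 1)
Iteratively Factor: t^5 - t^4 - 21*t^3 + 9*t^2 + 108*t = (t)*(t^4 - t^3 - 21*t^2 + 9*t + 108) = t*(t + 3)*(t^3 - 4*t^2 - 9*t + 36) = t*(t - 3)*(t + 3)*(t^2 - t - 12) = t*(t - 4)*(t - 3)*(t + 3)*(t + 3)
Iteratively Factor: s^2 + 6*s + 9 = (s + 3)*(s + 3)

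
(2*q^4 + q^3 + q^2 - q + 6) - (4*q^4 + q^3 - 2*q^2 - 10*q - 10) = -2*q^4 + 3*q^2 + 9*q + 16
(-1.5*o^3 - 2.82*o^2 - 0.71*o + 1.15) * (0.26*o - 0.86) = -0.39*o^4 + 0.5568*o^3 + 2.2406*o^2 + 0.9096*o - 0.989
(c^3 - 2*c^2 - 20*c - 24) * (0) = 0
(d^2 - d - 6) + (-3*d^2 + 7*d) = -2*d^2 + 6*d - 6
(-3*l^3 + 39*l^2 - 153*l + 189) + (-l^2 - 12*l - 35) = -3*l^3 + 38*l^2 - 165*l + 154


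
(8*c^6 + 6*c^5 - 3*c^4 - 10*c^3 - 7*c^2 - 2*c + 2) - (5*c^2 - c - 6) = 8*c^6 + 6*c^5 - 3*c^4 - 10*c^3 - 12*c^2 - c + 8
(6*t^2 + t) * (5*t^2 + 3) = 30*t^4 + 5*t^3 + 18*t^2 + 3*t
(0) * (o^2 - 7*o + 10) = 0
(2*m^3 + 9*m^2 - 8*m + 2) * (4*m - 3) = 8*m^4 + 30*m^3 - 59*m^2 + 32*m - 6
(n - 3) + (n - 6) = 2*n - 9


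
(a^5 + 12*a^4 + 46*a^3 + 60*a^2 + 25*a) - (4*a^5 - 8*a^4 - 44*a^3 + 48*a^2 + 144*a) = -3*a^5 + 20*a^4 + 90*a^3 + 12*a^2 - 119*a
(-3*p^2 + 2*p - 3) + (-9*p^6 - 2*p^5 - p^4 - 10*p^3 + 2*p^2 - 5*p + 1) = -9*p^6 - 2*p^5 - p^4 - 10*p^3 - p^2 - 3*p - 2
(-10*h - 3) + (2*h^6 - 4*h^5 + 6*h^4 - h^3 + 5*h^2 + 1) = 2*h^6 - 4*h^5 + 6*h^4 - h^3 + 5*h^2 - 10*h - 2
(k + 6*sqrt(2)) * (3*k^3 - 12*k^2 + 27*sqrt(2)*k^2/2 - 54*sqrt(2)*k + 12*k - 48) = 3*k^4 - 12*k^3 + 63*sqrt(2)*k^3/2 - 126*sqrt(2)*k^2 + 174*k^2 - 696*k + 72*sqrt(2)*k - 288*sqrt(2)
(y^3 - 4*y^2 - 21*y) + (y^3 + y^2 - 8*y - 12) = 2*y^3 - 3*y^2 - 29*y - 12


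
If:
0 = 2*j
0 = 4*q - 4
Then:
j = 0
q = 1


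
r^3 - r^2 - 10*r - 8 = (r - 4)*(r + 1)*(r + 2)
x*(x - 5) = x^2 - 5*x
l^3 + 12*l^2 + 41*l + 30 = (l + 1)*(l + 5)*(l + 6)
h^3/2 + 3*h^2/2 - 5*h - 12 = (h/2 + 1)*(h - 3)*(h + 4)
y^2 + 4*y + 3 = (y + 1)*(y + 3)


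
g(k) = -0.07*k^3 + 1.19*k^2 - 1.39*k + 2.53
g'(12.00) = -3.07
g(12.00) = 36.25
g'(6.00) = 5.33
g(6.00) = 21.91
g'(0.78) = 0.34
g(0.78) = 2.14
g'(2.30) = 2.97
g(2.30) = 4.78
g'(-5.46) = -20.65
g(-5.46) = 56.99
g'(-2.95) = -10.24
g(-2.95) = 18.78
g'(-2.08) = -7.25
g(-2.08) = 11.20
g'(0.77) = 0.32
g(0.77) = 2.13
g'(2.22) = 2.86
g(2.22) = 4.54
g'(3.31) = 4.19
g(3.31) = 8.43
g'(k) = -0.21*k^2 + 2.38*k - 1.39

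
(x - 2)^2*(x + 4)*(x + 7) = x^4 + 7*x^3 - 12*x^2 - 68*x + 112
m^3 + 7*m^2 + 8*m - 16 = (m - 1)*(m + 4)^2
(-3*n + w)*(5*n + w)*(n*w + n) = -15*n^3*w - 15*n^3 + 2*n^2*w^2 + 2*n^2*w + n*w^3 + n*w^2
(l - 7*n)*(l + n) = l^2 - 6*l*n - 7*n^2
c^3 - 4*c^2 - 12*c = c*(c - 6)*(c + 2)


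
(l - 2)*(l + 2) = l^2 - 4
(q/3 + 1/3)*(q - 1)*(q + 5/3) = q^3/3 + 5*q^2/9 - q/3 - 5/9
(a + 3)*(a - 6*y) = a^2 - 6*a*y + 3*a - 18*y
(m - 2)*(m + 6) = m^2 + 4*m - 12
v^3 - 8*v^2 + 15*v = v*(v - 5)*(v - 3)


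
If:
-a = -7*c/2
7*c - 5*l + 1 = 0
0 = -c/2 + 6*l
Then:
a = -42/79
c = -12/79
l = -1/79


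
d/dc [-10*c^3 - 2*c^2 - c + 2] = -30*c^2 - 4*c - 1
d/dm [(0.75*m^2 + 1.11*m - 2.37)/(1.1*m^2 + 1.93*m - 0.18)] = (0.2265*m^2 + 4.944*m + 4.3743)/(1.21*m^4 + 4.246*m^3 + 3.3289*m^2 - 0.6948*m + 0.0324)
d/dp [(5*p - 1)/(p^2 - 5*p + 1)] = p*(2 - 5*p)/(p^4 - 10*p^3 + 27*p^2 - 10*p + 1)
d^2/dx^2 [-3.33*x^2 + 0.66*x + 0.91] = -6.66000000000000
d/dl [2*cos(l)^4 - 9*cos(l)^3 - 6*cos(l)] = (-8*cos(l)^3 + 27*cos(l)^2 + 6)*sin(l)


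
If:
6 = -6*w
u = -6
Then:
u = -6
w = -1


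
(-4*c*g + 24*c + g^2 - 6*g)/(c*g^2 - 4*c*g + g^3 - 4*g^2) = (-4*c*g + 24*c + g^2 - 6*g)/(g*(c*g - 4*c + g^2 - 4*g))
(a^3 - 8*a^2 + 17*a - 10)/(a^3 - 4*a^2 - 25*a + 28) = (a^2 - 7*a + 10)/(a^2 - 3*a - 28)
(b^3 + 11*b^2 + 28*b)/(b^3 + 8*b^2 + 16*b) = (b + 7)/(b + 4)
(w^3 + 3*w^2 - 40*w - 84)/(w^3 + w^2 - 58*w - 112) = (w - 6)/(w - 8)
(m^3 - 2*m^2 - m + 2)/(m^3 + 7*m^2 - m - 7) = (m - 2)/(m + 7)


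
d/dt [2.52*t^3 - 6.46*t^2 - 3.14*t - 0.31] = 7.56*t^2 - 12.92*t - 3.14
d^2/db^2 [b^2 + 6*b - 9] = 2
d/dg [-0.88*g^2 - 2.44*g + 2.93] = -1.76*g - 2.44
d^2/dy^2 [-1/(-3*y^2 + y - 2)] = 2*(-9*y^2 + 3*y + (6*y - 1)^2 - 6)/(3*y^2 - y + 2)^3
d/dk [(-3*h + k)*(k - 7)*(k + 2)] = -6*h*k + 15*h + 3*k^2 - 10*k - 14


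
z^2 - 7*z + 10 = (z - 5)*(z - 2)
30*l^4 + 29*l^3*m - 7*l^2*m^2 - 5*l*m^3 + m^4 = (-5*l + m)*(-3*l + m)*(l + m)*(2*l + m)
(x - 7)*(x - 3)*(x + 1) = x^3 - 9*x^2 + 11*x + 21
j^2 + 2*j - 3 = (j - 1)*(j + 3)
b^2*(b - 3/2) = b^3 - 3*b^2/2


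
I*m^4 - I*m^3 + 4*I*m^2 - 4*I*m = m*(m - 2*I)*(m + 2*I)*(I*m - I)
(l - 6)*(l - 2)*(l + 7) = l^3 - l^2 - 44*l + 84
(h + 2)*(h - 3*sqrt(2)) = h^2 - 3*sqrt(2)*h + 2*h - 6*sqrt(2)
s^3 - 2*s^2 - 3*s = s*(s - 3)*(s + 1)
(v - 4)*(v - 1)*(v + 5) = v^3 - 21*v + 20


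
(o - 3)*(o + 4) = o^2 + o - 12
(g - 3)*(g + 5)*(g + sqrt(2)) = g^3 + sqrt(2)*g^2 + 2*g^2 - 15*g + 2*sqrt(2)*g - 15*sqrt(2)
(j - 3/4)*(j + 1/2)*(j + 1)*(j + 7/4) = j^4 + 5*j^3/2 + 11*j^2/16 - 47*j/32 - 21/32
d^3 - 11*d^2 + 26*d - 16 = (d - 8)*(d - 2)*(d - 1)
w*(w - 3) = w^2 - 3*w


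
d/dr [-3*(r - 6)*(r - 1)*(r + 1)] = -9*r^2 + 36*r + 3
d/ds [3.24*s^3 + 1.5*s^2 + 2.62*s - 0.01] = 9.72*s^2 + 3.0*s + 2.62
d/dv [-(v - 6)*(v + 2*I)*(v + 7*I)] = -3*v^2 + v*(12 - 18*I) + 14 + 54*I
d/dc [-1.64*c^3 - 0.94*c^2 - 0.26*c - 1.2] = -4.92*c^2 - 1.88*c - 0.26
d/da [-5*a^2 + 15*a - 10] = 15 - 10*a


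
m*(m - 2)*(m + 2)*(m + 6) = m^4 + 6*m^3 - 4*m^2 - 24*m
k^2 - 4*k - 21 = (k - 7)*(k + 3)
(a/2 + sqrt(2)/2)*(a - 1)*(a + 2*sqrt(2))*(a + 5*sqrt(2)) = a^4/2 - a^3/2 + 4*sqrt(2)*a^3 - 4*sqrt(2)*a^2 + 17*a^2 - 17*a + 10*sqrt(2)*a - 10*sqrt(2)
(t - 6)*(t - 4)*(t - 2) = t^3 - 12*t^2 + 44*t - 48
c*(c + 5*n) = c^2 + 5*c*n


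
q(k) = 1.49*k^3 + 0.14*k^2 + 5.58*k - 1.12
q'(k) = 4.47*k^2 + 0.28*k + 5.58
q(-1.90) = -21.44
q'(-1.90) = 21.18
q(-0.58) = -4.60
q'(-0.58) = 6.92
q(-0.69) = -5.39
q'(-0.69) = 7.51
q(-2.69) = -44.12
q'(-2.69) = 37.17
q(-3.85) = -105.56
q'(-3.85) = 70.76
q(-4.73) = -182.06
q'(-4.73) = 104.26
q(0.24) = 0.25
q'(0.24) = 5.90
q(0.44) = 1.49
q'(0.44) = 6.57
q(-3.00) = -56.83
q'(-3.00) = 44.97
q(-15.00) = -5082.07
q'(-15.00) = 1007.13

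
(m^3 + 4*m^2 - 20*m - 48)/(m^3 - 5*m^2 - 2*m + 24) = (m + 6)/(m - 3)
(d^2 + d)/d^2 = (d + 1)/d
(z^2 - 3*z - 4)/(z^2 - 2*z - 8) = (z + 1)/(z + 2)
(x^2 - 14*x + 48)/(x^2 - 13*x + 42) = (x - 8)/(x - 7)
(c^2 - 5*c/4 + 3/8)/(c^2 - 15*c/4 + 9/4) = (c - 1/2)/(c - 3)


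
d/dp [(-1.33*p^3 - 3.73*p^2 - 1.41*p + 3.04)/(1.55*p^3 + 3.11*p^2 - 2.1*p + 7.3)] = (1.6452*p^4 + 9.957*p^3 - 31.0449*p^2 - 73.3668*p - 3.909)/(2.4025*p^6 + 9.641*p^5 + 3.1621*p^4 + 9.568*p^3 + 49.816*p^2 - 30.66*p + 53.29)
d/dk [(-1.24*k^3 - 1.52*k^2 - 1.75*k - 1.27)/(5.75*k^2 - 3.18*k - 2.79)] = (-7.13*k^4 + 7.8864*k^3 + 25.2749*k^2 + 23.0866*k + 0.8439)/(33.0625*k^4 - 36.57*k^3 - 21.9726*k^2 + 17.7444*k + 7.7841)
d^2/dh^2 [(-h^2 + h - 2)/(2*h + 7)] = -142/(8*h^3 + 84*h^2 + 294*h + 343)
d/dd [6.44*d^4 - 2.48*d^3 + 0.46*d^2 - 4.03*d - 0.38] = 25.76*d^3 - 7.44*d^2 + 0.92*d - 4.03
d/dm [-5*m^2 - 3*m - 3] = -10*m - 3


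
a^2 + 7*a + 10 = (a + 2)*(a + 5)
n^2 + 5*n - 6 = (n - 1)*(n + 6)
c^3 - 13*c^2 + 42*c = c*(c - 7)*(c - 6)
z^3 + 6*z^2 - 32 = (z - 2)*(z + 4)^2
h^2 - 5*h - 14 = (h - 7)*(h + 2)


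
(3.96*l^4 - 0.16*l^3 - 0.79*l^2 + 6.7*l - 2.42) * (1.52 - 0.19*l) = -0.7524*l^5 + 6.0496*l^4 - 0.0931*l^3 - 2.4738*l^2 + 10.6438*l - 3.6784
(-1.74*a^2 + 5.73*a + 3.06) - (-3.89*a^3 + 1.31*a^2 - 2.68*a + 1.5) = 3.89*a^3 - 3.05*a^2 + 8.41*a + 1.56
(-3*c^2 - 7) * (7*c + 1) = -21*c^3 - 3*c^2 - 49*c - 7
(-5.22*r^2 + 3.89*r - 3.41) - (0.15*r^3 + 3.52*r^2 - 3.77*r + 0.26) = -0.15*r^3 - 8.74*r^2 + 7.66*r - 3.67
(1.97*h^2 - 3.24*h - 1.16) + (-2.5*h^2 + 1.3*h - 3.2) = -0.53*h^2 - 1.94*h - 4.36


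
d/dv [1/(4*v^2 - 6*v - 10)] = (3 - 4*v)/(2*(-2*v^2 + 3*v + 5)^2)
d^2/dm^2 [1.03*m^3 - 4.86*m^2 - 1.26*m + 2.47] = 6.18*m - 9.72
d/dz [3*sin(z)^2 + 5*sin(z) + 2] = (6*sin(z) + 5)*cos(z)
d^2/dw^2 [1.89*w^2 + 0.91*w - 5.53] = 3.78000000000000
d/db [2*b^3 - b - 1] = 6*b^2 - 1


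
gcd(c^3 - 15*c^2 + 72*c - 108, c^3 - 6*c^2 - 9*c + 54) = c^2 - 9*c + 18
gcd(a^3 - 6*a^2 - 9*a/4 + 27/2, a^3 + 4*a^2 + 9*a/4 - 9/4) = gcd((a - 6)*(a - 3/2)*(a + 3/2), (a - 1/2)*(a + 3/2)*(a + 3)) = a + 3/2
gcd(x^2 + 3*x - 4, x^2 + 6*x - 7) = x - 1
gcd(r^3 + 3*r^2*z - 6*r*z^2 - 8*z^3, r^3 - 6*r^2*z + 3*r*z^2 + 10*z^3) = -r^2 + r*z + 2*z^2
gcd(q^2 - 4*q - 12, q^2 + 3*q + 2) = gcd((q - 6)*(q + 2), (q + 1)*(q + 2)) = q + 2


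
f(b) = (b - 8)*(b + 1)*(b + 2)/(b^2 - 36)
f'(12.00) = 1.19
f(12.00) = 6.74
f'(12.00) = 1.19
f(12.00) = 6.74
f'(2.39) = 1.38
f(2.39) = 2.76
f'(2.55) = 1.46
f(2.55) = 2.98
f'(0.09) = 0.64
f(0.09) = 0.50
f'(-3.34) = -2.19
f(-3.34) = 1.43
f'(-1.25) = 0.14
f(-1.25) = -0.05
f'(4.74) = 6.68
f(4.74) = 9.32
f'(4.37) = 4.30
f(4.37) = 7.35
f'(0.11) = 0.64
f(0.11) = 0.51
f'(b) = -2*b*(b - 8)*(b + 1)*(b + 2)/(b^2 - 36)^2 + (b - 8)*(b + 1)/(b^2 - 36) + (b - 8)*(b + 2)/(b^2 - 36) + (b + 1)*(b + 2)/(b^2 - 36)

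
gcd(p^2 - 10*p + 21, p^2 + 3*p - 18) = p - 3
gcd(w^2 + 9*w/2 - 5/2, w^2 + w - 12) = 1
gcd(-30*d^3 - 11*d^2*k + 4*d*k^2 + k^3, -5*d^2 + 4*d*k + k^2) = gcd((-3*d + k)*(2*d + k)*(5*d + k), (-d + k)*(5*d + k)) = 5*d + k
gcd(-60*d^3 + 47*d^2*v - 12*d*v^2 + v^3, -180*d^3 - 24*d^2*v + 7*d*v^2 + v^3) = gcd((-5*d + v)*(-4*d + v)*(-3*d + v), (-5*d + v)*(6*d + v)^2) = -5*d + v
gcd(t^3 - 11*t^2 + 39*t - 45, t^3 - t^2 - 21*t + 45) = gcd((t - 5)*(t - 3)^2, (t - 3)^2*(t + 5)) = t^2 - 6*t + 9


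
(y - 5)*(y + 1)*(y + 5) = y^3 + y^2 - 25*y - 25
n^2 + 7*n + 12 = (n + 3)*(n + 4)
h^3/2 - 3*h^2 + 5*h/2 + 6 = (h/2 + 1/2)*(h - 4)*(h - 3)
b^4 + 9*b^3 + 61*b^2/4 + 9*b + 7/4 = (b + 1/2)^2*(b + 1)*(b + 7)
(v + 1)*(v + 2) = v^2 + 3*v + 2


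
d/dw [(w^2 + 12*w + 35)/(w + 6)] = (w^2 + 12*w + 37)/(w^2 + 12*w + 36)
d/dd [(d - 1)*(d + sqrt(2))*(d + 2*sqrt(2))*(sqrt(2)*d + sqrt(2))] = 4*sqrt(2)*d^3 + 18*d^2 + 6*sqrt(2)*d - 6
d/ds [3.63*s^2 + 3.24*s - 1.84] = 7.26*s + 3.24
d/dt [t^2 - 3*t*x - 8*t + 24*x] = 2*t - 3*x - 8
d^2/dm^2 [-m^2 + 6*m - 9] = -2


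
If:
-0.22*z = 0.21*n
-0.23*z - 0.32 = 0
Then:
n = 1.46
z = -1.39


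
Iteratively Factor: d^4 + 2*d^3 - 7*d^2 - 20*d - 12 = (d + 1)*(d^3 + d^2 - 8*d - 12) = (d - 3)*(d + 1)*(d^2 + 4*d + 4) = (d - 3)*(d + 1)*(d + 2)*(d + 2)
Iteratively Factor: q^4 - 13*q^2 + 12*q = (q - 3)*(q^3 + 3*q^2 - 4*q) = q*(q - 3)*(q^2 + 3*q - 4) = q*(q - 3)*(q - 1)*(q + 4)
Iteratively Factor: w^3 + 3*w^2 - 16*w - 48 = (w - 4)*(w^2 + 7*w + 12) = (w - 4)*(w + 3)*(w + 4)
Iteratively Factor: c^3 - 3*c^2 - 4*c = (c + 1)*(c^2 - 4*c) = (c - 4)*(c + 1)*(c)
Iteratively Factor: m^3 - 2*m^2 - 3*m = (m + 1)*(m^2 - 3*m) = (m - 3)*(m + 1)*(m)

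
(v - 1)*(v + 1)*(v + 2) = v^3 + 2*v^2 - v - 2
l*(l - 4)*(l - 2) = l^3 - 6*l^2 + 8*l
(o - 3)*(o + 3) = o^2 - 9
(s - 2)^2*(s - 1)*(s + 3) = s^4 - 2*s^3 - 7*s^2 + 20*s - 12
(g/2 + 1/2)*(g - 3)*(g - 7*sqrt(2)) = g^3/2 - 7*sqrt(2)*g^2/2 - g^2 - 3*g/2 + 7*sqrt(2)*g + 21*sqrt(2)/2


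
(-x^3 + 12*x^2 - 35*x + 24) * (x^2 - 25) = -x^5 + 12*x^4 - 10*x^3 - 276*x^2 + 875*x - 600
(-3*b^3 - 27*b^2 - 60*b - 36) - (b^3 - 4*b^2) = -4*b^3 - 23*b^2 - 60*b - 36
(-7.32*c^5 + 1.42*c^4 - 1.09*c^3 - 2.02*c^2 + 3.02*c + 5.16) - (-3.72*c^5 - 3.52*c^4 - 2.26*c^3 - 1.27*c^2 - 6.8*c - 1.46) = -3.6*c^5 + 4.94*c^4 + 1.17*c^3 - 0.75*c^2 + 9.82*c + 6.62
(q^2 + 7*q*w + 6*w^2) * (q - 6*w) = q^3 + q^2*w - 36*q*w^2 - 36*w^3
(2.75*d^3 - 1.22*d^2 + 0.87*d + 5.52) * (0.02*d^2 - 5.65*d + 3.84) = 0.055*d^5 - 15.5619*d^4 + 17.4704*d^3 - 9.4899*d^2 - 27.8472*d + 21.1968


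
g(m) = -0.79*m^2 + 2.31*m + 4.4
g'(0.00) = 2.31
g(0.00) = 4.40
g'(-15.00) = 26.01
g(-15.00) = -208.00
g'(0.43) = 1.63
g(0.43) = 5.25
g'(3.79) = -3.68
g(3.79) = 1.81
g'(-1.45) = 4.60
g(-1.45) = -0.61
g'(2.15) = -1.09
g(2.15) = 5.71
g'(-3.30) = 7.52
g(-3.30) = -11.83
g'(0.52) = 1.49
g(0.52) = 5.39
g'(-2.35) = 6.02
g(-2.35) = -5.39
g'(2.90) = -2.27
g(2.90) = 4.46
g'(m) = 2.31 - 1.58*m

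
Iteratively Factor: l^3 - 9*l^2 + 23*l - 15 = (l - 1)*(l^2 - 8*l + 15) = (l - 5)*(l - 1)*(l - 3)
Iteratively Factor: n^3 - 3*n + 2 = (n - 1)*(n^2 + n - 2) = (n - 1)^2*(n + 2)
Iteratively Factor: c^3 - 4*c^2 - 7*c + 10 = (c - 5)*(c^2 + c - 2) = (c - 5)*(c + 2)*(c - 1)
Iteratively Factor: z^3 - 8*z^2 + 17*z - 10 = (z - 5)*(z^2 - 3*z + 2) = (z - 5)*(z - 1)*(z - 2)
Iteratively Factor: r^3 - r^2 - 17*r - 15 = (r + 3)*(r^2 - 4*r - 5) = (r - 5)*(r + 3)*(r + 1)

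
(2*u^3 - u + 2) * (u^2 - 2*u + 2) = 2*u^5 - 4*u^4 + 3*u^3 + 4*u^2 - 6*u + 4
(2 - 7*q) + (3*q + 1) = 3 - 4*q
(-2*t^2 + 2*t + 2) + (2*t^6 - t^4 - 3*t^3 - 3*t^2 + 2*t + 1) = 2*t^6 - t^4 - 3*t^3 - 5*t^2 + 4*t + 3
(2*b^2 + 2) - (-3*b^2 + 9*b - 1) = 5*b^2 - 9*b + 3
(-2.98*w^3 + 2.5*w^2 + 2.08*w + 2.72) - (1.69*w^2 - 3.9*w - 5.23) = -2.98*w^3 + 0.81*w^2 + 5.98*w + 7.95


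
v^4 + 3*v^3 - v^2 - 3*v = v*(v - 1)*(v + 1)*(v + 3)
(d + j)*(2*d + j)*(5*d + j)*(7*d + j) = 70*d^4 + 129*d^3*j + 73*d^2*j^2 + 15*d*j^3 + j^4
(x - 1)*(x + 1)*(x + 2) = x^3 + 2*x^2 - x - 2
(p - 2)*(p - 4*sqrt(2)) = p^2 - 4*sqrt(2)*p - 2*p + 8*sqrt(2)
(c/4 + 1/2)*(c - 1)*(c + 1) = c^3/4 + c^2/2 - c/4 - 1/2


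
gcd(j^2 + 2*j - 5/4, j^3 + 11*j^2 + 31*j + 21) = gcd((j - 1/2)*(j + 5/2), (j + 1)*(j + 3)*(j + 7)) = 1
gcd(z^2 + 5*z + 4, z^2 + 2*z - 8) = z + 4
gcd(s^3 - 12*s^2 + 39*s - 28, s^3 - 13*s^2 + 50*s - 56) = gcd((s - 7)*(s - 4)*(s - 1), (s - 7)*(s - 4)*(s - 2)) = s^2 - 11*s + 28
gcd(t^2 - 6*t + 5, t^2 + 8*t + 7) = 1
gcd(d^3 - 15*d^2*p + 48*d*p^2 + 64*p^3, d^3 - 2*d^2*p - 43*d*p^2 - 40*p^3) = -d^2 + 7*d*p + 8*p^2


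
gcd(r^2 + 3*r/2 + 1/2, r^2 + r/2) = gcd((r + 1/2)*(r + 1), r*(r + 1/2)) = r + 1/2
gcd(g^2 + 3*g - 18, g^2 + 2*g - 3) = 1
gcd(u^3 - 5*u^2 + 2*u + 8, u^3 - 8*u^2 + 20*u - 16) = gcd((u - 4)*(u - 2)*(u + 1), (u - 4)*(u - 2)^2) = u^2 - 6*u + 8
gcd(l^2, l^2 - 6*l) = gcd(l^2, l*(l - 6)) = l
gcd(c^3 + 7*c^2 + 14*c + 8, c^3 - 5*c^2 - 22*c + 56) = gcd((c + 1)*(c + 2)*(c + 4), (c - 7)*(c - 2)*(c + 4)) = c + 4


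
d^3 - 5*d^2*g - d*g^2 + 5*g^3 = (d - 5*g)*(d - g)*(d + g)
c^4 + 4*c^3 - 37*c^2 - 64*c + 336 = (c - 4)*(c - 3)*(c + 4)*(c + 7)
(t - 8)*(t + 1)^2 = t^3 - 6*t^2 - 15*t - 8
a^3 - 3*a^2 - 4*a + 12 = (a - 3)*(a - 2)*(a + 2)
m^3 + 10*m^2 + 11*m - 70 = (m - 2)*(m + 5)*(m + 7)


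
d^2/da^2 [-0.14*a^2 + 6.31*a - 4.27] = -0.280000000000000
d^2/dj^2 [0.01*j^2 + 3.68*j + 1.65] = 0.0200000000000000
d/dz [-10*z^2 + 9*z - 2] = 9 - 20*z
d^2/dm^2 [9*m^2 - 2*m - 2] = 18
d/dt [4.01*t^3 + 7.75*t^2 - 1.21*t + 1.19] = 12.03*t^2 + 15.5*t - 1.21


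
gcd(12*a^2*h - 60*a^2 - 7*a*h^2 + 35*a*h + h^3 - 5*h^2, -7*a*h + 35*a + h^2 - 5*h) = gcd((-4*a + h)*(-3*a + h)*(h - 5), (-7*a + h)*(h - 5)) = h - 5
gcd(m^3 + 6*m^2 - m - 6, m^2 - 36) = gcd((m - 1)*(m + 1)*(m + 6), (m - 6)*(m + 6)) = m + 6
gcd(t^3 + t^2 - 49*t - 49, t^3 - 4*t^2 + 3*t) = 1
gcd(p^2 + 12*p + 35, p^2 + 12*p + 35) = p^2 + 12*p + 35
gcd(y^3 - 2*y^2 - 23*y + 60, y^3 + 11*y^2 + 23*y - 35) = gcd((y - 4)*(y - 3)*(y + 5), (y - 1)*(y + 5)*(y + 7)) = y + 5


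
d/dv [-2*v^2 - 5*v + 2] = -4*v - 5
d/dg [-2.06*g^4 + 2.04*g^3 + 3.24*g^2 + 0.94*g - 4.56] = -8.24*g^3 + 6.12*g^2 + 6.48*g + 0.94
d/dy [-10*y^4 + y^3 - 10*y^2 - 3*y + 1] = -40*y^3 + 3*y^2 - 20*y - 3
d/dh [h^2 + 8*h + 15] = 2*h + 8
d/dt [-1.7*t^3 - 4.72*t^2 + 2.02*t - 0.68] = -5.1*t^2 - 9.44*t + 2.02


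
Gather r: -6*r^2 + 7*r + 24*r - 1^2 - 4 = -6*r^2 + 31*r - 5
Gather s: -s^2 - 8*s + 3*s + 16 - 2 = -s^2 - 5*s + 14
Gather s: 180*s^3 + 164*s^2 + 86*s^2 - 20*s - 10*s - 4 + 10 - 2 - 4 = 180*s^3 + 250*s^2 - 30*s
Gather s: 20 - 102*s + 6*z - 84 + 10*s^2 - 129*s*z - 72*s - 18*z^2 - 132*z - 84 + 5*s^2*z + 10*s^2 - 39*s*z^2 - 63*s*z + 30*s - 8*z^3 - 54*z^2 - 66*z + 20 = s^2*(5*z + 20) + s*(-39*z^2 - 192*z - 144) - 8*z^3 - 72*z^2 - 192*z - 128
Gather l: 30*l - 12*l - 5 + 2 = 18*l - 3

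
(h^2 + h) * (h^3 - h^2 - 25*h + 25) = h^5 - 26*h^3 + 25*h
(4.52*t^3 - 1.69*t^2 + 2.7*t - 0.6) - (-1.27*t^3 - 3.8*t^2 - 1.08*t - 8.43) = 5.79*t^3 + 2.11*t^2 + 3.78*t + 7.83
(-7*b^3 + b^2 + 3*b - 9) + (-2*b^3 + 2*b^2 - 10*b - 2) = -9*b^3 + 3*b^2 - 7*b - 11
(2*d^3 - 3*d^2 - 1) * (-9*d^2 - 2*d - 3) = -18*d^5 + 23*d^4 + 18*d^2 + 2*d + 3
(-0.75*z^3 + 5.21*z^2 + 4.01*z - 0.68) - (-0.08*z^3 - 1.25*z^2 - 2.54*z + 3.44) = -0.67*z^3 + 6.46*z^2 + 6.55*z - 4.12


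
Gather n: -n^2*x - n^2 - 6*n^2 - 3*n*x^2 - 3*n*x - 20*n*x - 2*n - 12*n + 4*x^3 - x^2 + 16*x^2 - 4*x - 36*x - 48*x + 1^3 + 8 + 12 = n^2*(-x - 7) + n*(-3*x^2 - 23*x - 14) + 4*x^3 + 15*x^2 - 88*x + 21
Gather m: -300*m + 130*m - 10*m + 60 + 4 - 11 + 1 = 54 - 180*m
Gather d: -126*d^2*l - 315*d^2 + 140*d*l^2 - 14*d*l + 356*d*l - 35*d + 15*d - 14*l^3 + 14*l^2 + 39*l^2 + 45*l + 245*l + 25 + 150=d^2*(-126*l - 315) + d*(140*l^2 + 342*l - 20) - 14*l^3 + 53*l^2 + 290*l + 175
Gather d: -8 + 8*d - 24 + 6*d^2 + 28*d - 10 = 6*d^2 + 36*d - 42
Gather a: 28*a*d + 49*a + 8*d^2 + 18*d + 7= a*(28*d + 49) + 8*d^2 + 18*d + 7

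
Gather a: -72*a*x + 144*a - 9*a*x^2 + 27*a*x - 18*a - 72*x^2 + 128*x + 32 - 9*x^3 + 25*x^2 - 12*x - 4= a*(-9*x^2 - 45*x + 126) - 9*x^3 - 47*x^2 + 116*x + 28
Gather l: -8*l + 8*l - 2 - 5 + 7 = 0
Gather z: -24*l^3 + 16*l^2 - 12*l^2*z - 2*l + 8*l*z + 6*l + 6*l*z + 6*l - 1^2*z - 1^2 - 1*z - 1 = -24*l^3 + 16*l^2 + 10*l + z*(-12*l^2 + 14*l - 2) - 2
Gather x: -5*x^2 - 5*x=-5*x^2 - 5*x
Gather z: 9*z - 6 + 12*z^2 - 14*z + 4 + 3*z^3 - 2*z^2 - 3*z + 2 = 3*z^3 + 10*z^2 - 8*z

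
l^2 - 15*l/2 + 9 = (l - 6)*(l - 3/2)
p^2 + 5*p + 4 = (p + 1)*(p + 4)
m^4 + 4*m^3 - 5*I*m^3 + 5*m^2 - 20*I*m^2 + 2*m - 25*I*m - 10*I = (m + 2)*(m - 5*I)*(-I*m - I)*(I*m + I)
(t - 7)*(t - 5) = t^2 - 12*t + 35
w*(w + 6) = w^2 + 6*w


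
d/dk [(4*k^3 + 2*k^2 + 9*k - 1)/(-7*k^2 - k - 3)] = (-28*k^4 - 8*k^3 + 25*k^2 - 26*k - 28)/(49*k^4 + 14*k^3 + 43*k^2 + 6*k + 9)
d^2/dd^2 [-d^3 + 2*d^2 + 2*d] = 4 - 6*d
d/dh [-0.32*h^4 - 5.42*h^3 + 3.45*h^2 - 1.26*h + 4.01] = -1.28*h^3 - 16.26*h^2 + 6.9*h - 1.26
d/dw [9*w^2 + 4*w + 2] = 18*w + 4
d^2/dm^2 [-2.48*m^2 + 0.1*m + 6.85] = -4.96000000000000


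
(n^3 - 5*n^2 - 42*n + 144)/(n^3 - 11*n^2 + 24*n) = (n + 6)/n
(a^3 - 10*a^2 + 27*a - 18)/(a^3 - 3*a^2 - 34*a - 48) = (-a^3 + 10*a^2 - 27*a + 18)/(-a^3 + 3*a^2 + 34*a + 48)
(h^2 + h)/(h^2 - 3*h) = (h + 1)/(h - 3)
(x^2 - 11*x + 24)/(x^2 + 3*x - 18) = (x - 8)/(x + 6)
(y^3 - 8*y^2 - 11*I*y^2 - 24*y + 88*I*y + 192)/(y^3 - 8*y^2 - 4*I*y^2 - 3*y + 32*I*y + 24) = (y - 8*I)/(y - I)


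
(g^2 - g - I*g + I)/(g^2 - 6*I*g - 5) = (g - 1)/(g - 5*I)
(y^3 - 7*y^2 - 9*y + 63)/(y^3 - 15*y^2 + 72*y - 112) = (y^2 - 9)/(y^2 - 8*y + 16)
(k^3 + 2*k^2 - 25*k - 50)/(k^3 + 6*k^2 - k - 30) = (k^2 - 3*k - 10)/(k^2 + k - 6)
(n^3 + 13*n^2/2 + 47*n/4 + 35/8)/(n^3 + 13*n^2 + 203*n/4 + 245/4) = (n + 1/2)/(n + 7)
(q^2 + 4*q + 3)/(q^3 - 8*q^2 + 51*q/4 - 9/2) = 4*(q^2 + 4*q + 3)/(4*q^3 - 32*q^2 + 51*q - 18)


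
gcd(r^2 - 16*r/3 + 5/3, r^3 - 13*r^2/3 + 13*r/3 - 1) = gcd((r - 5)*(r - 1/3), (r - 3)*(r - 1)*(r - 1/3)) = r - 1/3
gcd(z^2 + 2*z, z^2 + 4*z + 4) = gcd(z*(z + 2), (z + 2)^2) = z + 2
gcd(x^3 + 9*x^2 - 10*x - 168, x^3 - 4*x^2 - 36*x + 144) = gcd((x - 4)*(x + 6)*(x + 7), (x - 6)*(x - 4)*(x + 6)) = x^2 + 2*x - 24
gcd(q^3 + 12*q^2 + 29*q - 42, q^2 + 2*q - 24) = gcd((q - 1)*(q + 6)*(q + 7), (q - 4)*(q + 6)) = q + 6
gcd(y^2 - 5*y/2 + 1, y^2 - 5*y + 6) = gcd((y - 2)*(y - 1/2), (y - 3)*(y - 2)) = y - 2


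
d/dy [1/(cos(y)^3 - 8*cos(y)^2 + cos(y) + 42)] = (3*cos(y)^2 - 16*cos(y) + 1)*sin(y)/(cos(y)^3 - 8*cos(y)^2 + cos(y) + 42)^2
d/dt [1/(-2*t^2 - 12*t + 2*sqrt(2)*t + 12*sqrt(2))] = (t - sqrt(2)/2 + 3)/(t^2 - sqrt(2)*t + 6*t - 6*sqrt(2))^2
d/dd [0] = 0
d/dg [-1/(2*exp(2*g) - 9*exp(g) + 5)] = (4*exp(g) - 9)*exp(g)/(2*exp(2*g) - 9*exp(g) + 5)^2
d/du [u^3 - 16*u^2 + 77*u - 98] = 3*u^2 - 32*u + 77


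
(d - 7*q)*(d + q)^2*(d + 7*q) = d^4 + 2*d^3*q - 48*d^2*q^2 - 98*d*q^3 - 49*q^4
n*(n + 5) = n^2 + 5*n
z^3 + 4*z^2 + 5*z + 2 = (z + 1)^2*(z + 2)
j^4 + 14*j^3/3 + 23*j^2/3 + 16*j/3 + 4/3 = (j + 2/3)*(j + 1)^2*(j + 2)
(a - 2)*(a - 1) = a^2 - 3*a + 2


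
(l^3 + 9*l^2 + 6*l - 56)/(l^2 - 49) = (l^2 + 2*l - 8)/(l - 7)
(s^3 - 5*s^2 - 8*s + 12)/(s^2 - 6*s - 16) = (s^2 - 7*s + 6)/(s - 8)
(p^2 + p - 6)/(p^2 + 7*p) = (p^2 + p - 6)/(p*(p + 7))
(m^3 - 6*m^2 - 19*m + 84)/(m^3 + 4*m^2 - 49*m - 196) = (m - 3)/(m + 7)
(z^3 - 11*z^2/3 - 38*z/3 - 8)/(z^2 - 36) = (3*z^2 + 7*z + 4)/(3*(z + 6))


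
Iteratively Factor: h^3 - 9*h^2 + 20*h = (h)*(h^2 - 9*h + 20) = h*(h - 5)*(h - 4)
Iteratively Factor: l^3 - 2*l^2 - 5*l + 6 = (l - 3)*(l^2 + l - 2) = (l - 3)*(l - 1)*(l + 2)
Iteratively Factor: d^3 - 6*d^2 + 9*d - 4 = (d - 4)*(d^2 - 2*d + 1) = (d - 4)*(d - 1)*(d - 1)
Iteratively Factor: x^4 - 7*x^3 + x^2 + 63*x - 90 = (x - 3)*(x^3 - 4*x^2 - 11*x + 30) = (x - 3)*(x - 2)*(x^2 - 2*x - 15) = (x - 5)*(x - 3)*(x - 2)*(x + 3)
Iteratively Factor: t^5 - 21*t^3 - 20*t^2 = (t + 1)*(t^4 - t^3 - 20*t^2) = (t + 1)*(t + 4)*(t^3 - 5*t^2) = (t - 5)*(t + 1)*(t + 4)*(t^2) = t*(t - 5)*(t + 1)*(t + 4)*(t)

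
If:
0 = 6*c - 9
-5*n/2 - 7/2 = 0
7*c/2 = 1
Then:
No Solution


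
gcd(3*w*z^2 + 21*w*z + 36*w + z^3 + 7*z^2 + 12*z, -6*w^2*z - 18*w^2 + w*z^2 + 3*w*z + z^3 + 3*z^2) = 3*w*z + 9*w + z^2 + 3*z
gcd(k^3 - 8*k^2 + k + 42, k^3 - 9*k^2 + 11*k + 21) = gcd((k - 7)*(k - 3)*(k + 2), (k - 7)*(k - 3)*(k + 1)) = k^2 - 10*k + 21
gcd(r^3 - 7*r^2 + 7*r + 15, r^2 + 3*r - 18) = r - 3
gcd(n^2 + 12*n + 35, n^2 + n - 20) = n + 5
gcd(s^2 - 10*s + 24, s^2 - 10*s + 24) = s^2 - 10*s + 24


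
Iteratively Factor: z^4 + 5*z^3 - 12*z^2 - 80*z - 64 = (z + 4)*(z^3 + z^2 - 16*z - 16) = (z + 4)^2*(z^2 - 3*z - 4) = (z + 1)*(z + 4)^2*(z - 4)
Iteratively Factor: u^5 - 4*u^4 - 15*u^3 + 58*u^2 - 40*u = (u)*(u^4 - 4*u^3 - 15*u^2 + 58*u - 40) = u*(u - 2)*(u^3 - 2*u^2 - 19*u + 20) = u*(u - 2)*(u - 1)*(u^2 - u - 20) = u*(u - 2)*(u - 1)*(u + 4)*(u - 5)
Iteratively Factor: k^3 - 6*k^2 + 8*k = (k - 2)*(k^2 - 4*k) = k*(k - 2)*(k - 4)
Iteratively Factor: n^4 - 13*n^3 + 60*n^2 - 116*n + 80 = (n - 4)*(n^3 - 9*n^2 + 24*n - 20) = (n - 4)*(n - 2)*(n^2 - 7*n + 10) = (n - 4)*(n - 2)^2*(n - 5)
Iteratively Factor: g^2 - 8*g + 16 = (g - 4)*(g - 4)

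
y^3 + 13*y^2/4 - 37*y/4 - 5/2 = (y - 2)*(y + 1/4)*(y + 5)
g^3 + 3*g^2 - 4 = (g - 1)*(g + 2)^2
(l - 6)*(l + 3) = l^2 - 3*l - 18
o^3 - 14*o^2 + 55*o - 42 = (o - 7)*(o - 6)*(o - 1)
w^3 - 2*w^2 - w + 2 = (w - 2)*(w - 1)*(w + 1)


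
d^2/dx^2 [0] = 0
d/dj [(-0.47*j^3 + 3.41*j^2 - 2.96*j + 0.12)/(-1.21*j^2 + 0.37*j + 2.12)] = (0.5687*j^4 - 0.347799999999999*j^3 - 5.3091*j^2 + 14.7488*j - 6.3196)/(1.4641*j^4 - 0.8954*j^3 - 4.9935*j^2 + 1.5688*j + 4.4944)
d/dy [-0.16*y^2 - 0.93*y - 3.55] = -0.32*y - 0.93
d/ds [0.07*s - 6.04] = 0.0700000000000000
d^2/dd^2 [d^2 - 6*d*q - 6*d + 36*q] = 2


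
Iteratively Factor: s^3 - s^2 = (s - 1)*(s^2) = s*(s - 1)*(s)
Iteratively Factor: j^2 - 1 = (j - 1)*(j + 1)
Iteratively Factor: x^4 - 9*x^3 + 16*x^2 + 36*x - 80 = (x + 2)*(x^3 - 11*x^2 + 38*x - 40) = (x - 2)*(x + 2)*(x^2 - 9*x + 20) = (x - 4)*(x - 2)*(x + 2)*(x - 5)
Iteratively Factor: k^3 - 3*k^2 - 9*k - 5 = (k + 1)*(k^2 - 4*k - 5) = (k - 5)*(k + 1)*(k + 1)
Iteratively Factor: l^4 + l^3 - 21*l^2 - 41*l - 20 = (l + 4)*(l^3 - 3*l^2 - 9*l - 5) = (l - 5)*(l + 4)*(l^2 + 2*l + 1) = (l - 5)*(l + 1)*(l + 4)*(l + 1)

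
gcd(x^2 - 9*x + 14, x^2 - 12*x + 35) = x - 7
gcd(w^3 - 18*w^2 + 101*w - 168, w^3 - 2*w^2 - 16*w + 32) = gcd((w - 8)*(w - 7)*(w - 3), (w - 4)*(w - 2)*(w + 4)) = 1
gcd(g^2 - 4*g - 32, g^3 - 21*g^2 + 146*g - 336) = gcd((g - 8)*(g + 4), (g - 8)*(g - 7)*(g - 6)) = g - 8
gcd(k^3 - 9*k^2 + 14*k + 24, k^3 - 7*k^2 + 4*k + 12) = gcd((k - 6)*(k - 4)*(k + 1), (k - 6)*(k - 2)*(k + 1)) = k^2 - 5*k - 6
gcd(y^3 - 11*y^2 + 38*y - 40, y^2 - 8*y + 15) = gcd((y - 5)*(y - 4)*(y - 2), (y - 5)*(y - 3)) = y - 5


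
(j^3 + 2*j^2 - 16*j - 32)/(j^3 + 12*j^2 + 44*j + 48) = (j - 4)/(j + 6)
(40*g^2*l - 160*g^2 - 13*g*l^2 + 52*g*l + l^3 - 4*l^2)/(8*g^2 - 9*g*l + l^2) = (5*g*l - 20*g - l^2 + 4*l)/(g - l)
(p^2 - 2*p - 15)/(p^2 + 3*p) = (p - 5)/p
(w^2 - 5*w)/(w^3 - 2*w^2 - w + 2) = w*(w - 5)/(w^3 - 2*w^2 - w + 2)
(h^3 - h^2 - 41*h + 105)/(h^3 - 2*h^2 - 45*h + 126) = (h - 5)/(h - 6)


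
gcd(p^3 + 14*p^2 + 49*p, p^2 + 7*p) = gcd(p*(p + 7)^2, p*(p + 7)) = p^2 + 7*p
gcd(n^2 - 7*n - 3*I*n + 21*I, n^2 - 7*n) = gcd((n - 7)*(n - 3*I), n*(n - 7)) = n - 7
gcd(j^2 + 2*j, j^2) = j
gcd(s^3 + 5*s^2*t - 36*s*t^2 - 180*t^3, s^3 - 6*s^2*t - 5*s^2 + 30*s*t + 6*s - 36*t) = s - 6*t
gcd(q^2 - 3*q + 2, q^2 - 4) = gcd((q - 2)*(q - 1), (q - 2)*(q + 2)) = q - 2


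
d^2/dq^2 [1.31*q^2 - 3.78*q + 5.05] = 2.62000000000000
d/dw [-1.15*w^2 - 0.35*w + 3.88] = -2.3*w - 0.35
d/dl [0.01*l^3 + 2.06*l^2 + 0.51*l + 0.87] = 0.03*l^2 + 4.12*l + 0.51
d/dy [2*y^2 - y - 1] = 4*y - 1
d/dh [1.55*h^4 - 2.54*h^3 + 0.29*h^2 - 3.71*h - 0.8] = 6.2*h^3 - 7.62*h^2 + 0.58*h - 3.71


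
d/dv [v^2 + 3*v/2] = 2*v + 3/2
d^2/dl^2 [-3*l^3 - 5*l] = -18*l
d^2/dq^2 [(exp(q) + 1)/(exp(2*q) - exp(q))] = (exp(3*q) + 5*exp(2*q) - 3*exp(q) + 1)*exp(-q)/(exp(3*q) - 3*exp(2*q) + 3*exp(q) - 1)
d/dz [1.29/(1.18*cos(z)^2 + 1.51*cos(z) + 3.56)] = (3.0444*cos(z) + 1.9479)*sin(z)/(1.18*cos(z)^2 + 1.51*cos(z) + 3.56)^2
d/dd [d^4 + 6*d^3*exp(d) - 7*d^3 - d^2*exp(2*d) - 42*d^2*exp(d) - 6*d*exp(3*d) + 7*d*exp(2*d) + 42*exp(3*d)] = 6*d^3*exp(d) + 4*d^3 - 2*d^2*exp(2*d) - 24*d^2*exp(d) - 21*d^2 - 18*d*exp(3*d) + 12*d*exp(2*d) - 84*d*exp(d) + 120*exp(3*d) + 7*exp(2*d)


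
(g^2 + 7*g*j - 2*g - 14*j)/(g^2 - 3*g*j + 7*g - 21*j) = (g^2 + 7*g*j - 2*g - 14*j)/(g^2 - 3*g*j + 7*g - 21*j)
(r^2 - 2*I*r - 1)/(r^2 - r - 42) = (-r^2 + 2*I*r + 1)/(-r^2 + r + 42)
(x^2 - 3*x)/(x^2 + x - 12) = x/(x + 4)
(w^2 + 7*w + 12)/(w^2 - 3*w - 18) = (w + 4)/(w - 6)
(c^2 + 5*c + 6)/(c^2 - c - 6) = (c + 3)/(c - 3)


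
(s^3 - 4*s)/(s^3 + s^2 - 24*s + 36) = s*(s + 2)/(s^2 + 3*s - 18)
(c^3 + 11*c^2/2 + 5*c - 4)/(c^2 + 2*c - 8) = (c^2 + 3*c/2 - 1)/(c - 2)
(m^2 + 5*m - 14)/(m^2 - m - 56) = (m - 2)/(m - 8)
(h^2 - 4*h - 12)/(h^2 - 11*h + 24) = (h^2 - 4*h - 12)/(h^2 - 11*h + 24)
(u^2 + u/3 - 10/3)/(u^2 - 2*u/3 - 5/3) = (u + 2)/(u + 1)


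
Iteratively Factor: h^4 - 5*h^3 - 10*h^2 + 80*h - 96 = (h - 4)*(h^3 - h^2 - 14*h + 24) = (h - 4)*(h - 2)*(h^2 + h - 12) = (h - 4)*(h - 3)*(h - 2)*(h + 4)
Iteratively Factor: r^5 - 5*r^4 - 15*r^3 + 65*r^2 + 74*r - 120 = (r - 5)*(r^4 - 15*r^2 - 10*r + 24) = (r - 5)*(r + 3)*(r^3 - 3*r^2 - 6*r + 8) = (r - 5)*(r - 1)*(r + 3)*(r^2 - 2*r - 8) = (r - 5)*(r - 1)*(r + 2)*(r + 3)*(r - 4)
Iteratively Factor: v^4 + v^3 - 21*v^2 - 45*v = (v)*(v^3 + v^2 - 21*v - 45) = v*(v - 5)*(v^2 + 6*v + 9) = v*(v - 5)*(v + 3)*(v + 3)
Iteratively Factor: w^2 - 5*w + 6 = (w - 3)*(w - 2)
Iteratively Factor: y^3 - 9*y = (y)*(y^2 - 9) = y*(y - 3)*(y + 3)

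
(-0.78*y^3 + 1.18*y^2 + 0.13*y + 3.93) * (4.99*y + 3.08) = -3.8922*y^4 + 3.4858*y^3 + 4.2831*y^2 + 20.0111*y + 12.1044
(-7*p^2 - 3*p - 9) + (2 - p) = -7*p^2 - 4*p - 7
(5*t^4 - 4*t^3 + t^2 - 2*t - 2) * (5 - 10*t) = -50*t^5 + 65*t^4 - 30*t^3 + 25*t^2 + 10*t - 10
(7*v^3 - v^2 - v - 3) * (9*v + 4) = 63*v^4 + 19*v^3 - 13*v^2 - 31*v - 12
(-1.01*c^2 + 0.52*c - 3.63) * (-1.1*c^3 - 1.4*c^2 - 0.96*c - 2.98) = 1.111*c^5 + 0.842*c^4 + 4.2346*c^3 + 7.5926*c^2 + 1.9352*c + 10.8174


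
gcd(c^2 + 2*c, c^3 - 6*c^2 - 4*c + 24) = c + 2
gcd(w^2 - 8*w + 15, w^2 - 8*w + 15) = w^2 - 8*w + 15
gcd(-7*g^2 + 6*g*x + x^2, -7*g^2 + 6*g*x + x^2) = -7*g^2 + 6*g*x + x^2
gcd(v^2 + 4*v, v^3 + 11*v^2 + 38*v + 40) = v + 4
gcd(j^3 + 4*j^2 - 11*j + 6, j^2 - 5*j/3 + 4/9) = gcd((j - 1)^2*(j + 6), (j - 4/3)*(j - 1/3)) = 1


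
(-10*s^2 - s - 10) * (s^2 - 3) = -10*s^4 - s^3 + 20*s^2 + 3*s + 30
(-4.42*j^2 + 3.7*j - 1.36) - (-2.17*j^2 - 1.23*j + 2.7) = -2.25*j^2 + 4.93*j - 4.06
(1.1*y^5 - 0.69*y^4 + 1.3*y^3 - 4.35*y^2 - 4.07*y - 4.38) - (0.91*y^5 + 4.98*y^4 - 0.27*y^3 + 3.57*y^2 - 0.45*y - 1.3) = 0.19*y^5 - 5.67*y^4 + 1.57*y^3 - 7.92*y^2 - 3.62*y - 3.08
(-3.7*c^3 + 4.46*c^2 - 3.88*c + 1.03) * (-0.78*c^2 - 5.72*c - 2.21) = 2.886*c^5 + 17.6852*c^4 - 14.3078*c^3 + 11.5336*c^2 + 2.6832*c - 2.2763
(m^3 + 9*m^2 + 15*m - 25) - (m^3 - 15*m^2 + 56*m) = 24*m^2 - 41*m - 25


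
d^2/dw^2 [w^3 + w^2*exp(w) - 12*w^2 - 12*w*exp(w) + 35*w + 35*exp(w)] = w^2*exp(w) - 8*w*exp(w) + 6*w + 13*exp(w) - 24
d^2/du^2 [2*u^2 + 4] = 4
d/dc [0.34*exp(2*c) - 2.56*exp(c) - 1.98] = (0.68*exp(c) - 2.56)*exp(c)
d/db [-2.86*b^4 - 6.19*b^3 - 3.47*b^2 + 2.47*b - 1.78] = -11.44*b^3 - 18.57*b^2 - 6.94*b + 2.47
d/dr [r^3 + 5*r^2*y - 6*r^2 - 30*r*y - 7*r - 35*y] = 3*r^2 + 10*r*y - 12*r - 30*y - 7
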